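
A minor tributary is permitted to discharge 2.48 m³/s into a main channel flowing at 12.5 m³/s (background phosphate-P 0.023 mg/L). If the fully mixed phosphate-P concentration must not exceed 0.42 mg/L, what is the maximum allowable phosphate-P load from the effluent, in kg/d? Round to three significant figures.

519 kg/d

Mass balance at the limit: 12.50·0.02300 + 2.480·Cₑ = 14.98·0.42 → Cₑ = 2.421 mg/L.
Load = 2.480 m³/s × 2.421 g/m³ × 86 400 s/d = 518.8 kg/d.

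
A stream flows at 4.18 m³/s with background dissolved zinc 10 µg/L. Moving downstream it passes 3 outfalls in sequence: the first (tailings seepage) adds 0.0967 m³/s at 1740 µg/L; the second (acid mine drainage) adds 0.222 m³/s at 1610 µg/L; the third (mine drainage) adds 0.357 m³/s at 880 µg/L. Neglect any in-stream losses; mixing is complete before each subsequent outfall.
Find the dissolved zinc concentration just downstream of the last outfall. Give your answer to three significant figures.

Outfall 1: combined Q = 4.277 m³/s; C = (4.180·10.00 + 0.09670·1740)/4.277 = 49.12 µg/L.
Outfall 2: combined Q = 4.499 m³/s; C = (4.277·49.12 + 0.2220·1610)/4.499 = 126.1 µg/L.
Outfall 3: combined Q = 4.856 m³/s; C = (4.499·126.1 + 0.3570·880.0)/4.856 = 181.6 µg/L.

182 µg/L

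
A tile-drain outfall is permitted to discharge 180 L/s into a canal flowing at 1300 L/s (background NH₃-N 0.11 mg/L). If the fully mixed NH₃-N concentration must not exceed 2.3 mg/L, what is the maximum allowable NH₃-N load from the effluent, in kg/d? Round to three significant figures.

Mass balance at the limit: 1300·0.1100 + 180.0·Cₑ = 1480·2.3 → Cₑ = 18.12 mg/L.
180.0 L/s = 0.1800 m³/s. Load = 0.1800 m³/s × 18.12 g/m³ × 86 400 s/d = 281.8 kg/d.

282 kg/d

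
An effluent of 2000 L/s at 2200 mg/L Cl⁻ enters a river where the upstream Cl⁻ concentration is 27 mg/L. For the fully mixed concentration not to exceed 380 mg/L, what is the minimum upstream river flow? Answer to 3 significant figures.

10300 L/s

Set C_mix = 380: (Q·27.00 + 2000·2200) / (Q + 2000) = 380
→ Q = 2000·(2200 − 380)/(380 − 27.00) = 10310 L/s.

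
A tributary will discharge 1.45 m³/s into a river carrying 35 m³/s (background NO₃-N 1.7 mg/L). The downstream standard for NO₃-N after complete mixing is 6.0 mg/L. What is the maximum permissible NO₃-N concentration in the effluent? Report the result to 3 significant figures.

At the limit, (Qr·Cr + Qe·Cₑ)/(Qr + Qe) = 6.0:
Cₑ = (36.45·6.0 − 35.00·1.700) / 1.450 = 109.8 mg/L.

110 mg/L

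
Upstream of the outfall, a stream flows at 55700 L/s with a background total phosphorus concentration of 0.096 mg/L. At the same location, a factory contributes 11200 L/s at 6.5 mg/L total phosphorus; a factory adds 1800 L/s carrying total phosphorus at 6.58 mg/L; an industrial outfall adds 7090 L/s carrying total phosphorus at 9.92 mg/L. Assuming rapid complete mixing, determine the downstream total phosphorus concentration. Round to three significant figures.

Mass balance: C = (55700·0.09600 + 11200·6.500 + 1800·6.580 + 7090·9.920) / 75790 = 160300/75790 = 2.115 mg/L.

2.12 mg/L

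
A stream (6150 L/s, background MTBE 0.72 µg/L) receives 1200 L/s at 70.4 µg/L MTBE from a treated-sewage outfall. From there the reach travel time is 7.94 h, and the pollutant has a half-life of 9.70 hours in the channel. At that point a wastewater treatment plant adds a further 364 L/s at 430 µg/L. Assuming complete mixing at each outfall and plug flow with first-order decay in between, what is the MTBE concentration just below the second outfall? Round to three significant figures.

26.8 µg/L

Conservation of mass: C = (6150·0.7200 + 1200·70.40) / 7350 = 88910/7350 = 12.10 µg/L; combined flow 7350 L/s.
Half-life 9.70 h → k = ln 2 / 9.70 = 0.07146 h⁻¹ = 1.715 d⁻¹.
First-order decay: C = 12.10·exp(−k·t) = 12.10·0.5670 = 6.859 µg/L.
Second outfall: C = (7350·6.859 + 364.0·430.0)/7714 = 26.83 µg/L.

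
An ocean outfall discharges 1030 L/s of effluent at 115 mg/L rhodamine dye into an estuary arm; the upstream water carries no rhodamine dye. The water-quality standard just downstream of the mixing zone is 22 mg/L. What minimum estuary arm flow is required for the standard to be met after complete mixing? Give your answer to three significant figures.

Set C_mix = 22: (Q·0 + 1030·115.0) / (Q + 1030) = 22
→ Q = 1030·(115.0 − 22)/(22 − 0) = 4354 L/s.

4350 L/s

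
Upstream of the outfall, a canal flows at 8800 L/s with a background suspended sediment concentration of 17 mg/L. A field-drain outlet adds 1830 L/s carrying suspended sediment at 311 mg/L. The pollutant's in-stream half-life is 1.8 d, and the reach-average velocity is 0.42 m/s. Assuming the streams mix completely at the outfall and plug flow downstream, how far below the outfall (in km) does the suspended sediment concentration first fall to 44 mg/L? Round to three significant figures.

Mass balance: C = (8800·17.00 + 1830·311.0) / 10630 = 718700/10630 = 67.61 mg/L.
Half-life 1.8 d → k = ln 2 / 1.8 = 0.3851 d⁻¹.
Set 67.61·exp(−k·t) = 44 → t = ln(67.61/44)/k = 96390 s = 26.78 h.
Distance = v·t = 0.42·96390 = 40480 m = 40.48 km.

40.5 km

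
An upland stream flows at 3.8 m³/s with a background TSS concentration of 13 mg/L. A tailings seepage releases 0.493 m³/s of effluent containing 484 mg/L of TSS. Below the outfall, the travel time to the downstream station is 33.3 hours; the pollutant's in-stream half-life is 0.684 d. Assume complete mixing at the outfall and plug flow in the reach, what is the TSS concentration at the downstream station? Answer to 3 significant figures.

Mass balance: C = (3.800·13.00 + 0.4930·484.0) / 4.293 = 288.0/4.293 = 67.09 mg/L.
Half-life 0.684 d → k = ln 2 / 0.684 = 1.013 d⁻¹.
Applying C = C₀e^(−kt): 67.09 × 0.2451 = 16.44 mg/L.

16.4 mg/L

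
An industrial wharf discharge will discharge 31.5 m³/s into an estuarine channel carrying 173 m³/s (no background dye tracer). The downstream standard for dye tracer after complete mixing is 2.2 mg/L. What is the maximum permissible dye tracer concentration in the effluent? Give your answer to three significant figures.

At the limit, (Qr·Cr + Qe·Cₑ)/(Qr + Qe) = 2.2:
Cₑ = (204.5·2.2 − 173.0·0) / 31.50 = 14.28 mg/L.

14.3 mg/L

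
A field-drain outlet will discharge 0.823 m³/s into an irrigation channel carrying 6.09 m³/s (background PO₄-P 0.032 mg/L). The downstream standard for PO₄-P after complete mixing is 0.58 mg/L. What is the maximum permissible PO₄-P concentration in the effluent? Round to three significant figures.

At the limit, (Qr·Cr + Qe·Cₑ)/(Qr + Qe) = 0.58:
Cₑ = (6.913·0.58 − 6.090·0.03200) / 0.8230 = 4.635 mg/L.

4.64 mg/L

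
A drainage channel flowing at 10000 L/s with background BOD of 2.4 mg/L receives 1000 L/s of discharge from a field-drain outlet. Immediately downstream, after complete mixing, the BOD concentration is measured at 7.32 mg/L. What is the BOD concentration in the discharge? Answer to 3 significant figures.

56.5 mg/L

Mass balance: 10000·2.400 + 1000·Cₑ = 11000·7.320
→ Cₑ = (11000·7.320 − 10000·2.400) / 1000 = 56.52 mg/L.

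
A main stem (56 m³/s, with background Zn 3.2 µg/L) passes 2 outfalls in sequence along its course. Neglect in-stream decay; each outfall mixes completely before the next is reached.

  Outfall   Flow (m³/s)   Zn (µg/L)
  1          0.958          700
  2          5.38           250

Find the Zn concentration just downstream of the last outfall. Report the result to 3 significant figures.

35.2 µg/L

Below outfall 1: Q → 56.96 m³/s, C = (56.00·3.200 + 0.9580·700.0)/56.96 = 14.92 µg/L.
Below outfall 2: Q → 62.34 m³/s, C = (56.96·14.92 + 5.380·250.0)/62.34 = 35.21 µg/L.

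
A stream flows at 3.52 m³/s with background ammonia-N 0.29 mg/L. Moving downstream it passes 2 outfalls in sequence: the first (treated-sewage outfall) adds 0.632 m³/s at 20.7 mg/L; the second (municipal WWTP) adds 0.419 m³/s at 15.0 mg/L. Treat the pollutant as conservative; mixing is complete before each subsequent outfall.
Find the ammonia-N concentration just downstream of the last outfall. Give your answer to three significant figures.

4.46 mg/L

Below outfall 1: Q → 4.152 m³/s, C = (3.520·0.2900 + 0.6320·20.70)/4.152 = 3.397 mg/L.
Below outfall 2: Q → 4.571 m³/s, C = (4.152·3.397 + 0.4190·15.00)/4.571 = 4.460 mg/L.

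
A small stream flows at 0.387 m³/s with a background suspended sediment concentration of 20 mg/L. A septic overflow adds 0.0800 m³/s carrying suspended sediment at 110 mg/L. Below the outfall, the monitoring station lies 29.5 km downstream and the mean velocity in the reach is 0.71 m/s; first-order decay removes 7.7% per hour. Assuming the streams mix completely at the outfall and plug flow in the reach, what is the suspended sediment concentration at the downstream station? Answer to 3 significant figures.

14.0 mg/L

Conservation of mass: C = (0.3870·20.00 + 0.08000·110.0) / 0.4670 = 16.54/0.4670 = 35.42 mg/L.
Travel time t = 29.5·1000 / 0.71 = 41550 s = 11.54 h.
7.7%/h lost → k = −ln(1 − 0.077) = 0.08013 h⁻¹.
Applying C = C₀e^(−kt): 35.42 × 0.3966 = 14.05 mg/L.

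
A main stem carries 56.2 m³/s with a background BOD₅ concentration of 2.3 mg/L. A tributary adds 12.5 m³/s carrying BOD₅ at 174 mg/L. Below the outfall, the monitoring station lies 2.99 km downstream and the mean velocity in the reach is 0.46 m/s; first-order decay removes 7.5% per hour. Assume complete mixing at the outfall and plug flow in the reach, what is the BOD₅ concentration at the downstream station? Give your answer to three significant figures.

Mixed concentration C = ΣQC/ΣQ = (56.20·2.300 + 12.50·174.0) / 68.70 = 2304/68.70 = 33.54 mg/L.
Travel time t = 2.99·1000 / 0.46 = 6500 s = 1.806 h.
7.5%/h lost → k = −ln(1 − 0.075) = 0.07796 h⁻¹.
After decay, C = 33.54 × e^(−kt) = 33.54 × 0.8687 = 29.14 mg/L.

29.1 mg/L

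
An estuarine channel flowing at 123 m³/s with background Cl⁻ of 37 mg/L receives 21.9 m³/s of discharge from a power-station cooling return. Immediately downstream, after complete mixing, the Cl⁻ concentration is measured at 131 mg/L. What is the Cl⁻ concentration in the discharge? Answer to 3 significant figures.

659 mg/L

Mass balance: 123.0·37.00 + 21.90·Cₑ = 144.9·131.0
→ Cₑ = (144.9·131.0 − 123.0·37.00) / 21.90 = 658.9 mg/L.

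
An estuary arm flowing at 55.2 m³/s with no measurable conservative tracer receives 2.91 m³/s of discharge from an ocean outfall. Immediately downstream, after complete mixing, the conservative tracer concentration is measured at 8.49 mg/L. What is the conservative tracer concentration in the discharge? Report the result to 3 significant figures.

170 mg/L

Mass balance: 55.20·0 + 2.910·Cₑ = 58.11·8.490
→ Cₑ = (58.11·8.490 − 55.20·0) / 2.910 = 169.5 mg/L.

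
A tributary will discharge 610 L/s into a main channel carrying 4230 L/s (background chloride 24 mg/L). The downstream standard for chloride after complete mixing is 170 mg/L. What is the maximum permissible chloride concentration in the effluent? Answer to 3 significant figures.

At the limit, (Qr·Cr + Qe·Cₑ)/(Qr + Qe) = 170:
Cₑ = (4840·170 − 4230·24.00) / 610.0 = 1182 mg/L.

1180 mg/L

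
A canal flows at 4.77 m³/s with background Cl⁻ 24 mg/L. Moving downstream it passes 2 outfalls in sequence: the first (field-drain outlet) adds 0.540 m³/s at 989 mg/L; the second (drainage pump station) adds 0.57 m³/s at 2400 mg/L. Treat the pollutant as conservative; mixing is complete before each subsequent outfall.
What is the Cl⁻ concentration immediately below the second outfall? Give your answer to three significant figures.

Outfall 1: combined Q = 5.310 m³/s; C = (4.770·24.00 + 0.5400·989.0)/5.310 = 122.1 mg/L.
Outfall 2: combined Q = 5.880 m³/s; C = (5.310·122.1 + 0.5700·2400)/5.880 = 342.9 mg/L.

343 mg/L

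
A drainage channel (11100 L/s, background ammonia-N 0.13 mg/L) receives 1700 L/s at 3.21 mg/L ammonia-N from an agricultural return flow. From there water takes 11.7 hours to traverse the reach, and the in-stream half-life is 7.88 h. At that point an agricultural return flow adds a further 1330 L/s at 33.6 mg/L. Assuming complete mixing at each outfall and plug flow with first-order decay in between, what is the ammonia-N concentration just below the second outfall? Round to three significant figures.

Conservation of mass: C = (11100·0.1300 + 1700·3.210) / 12800 = 6900/12800 = 0.5391 mg/L; combined flow 12800 L/s.
Half-life 7.88 h → k = ln 2 / 7.88 = 0.08796 h⁻¹ = 2.111 d⁻¹.
After decay, C = 0.5391 × e^(−kt) = 0.5391 × 0.3573 = 0.1926 mg/L.
At the second outfall, C = (12800·0.1926 + 1330·33.60) / (12800 + 1330) = 3.337 mg/L.

3.34 mg/L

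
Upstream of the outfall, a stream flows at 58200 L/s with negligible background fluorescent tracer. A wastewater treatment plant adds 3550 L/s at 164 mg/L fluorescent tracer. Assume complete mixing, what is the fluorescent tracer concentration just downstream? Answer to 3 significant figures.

9.43 mg/L

After mixing, C = (58200·0 + 3550·164.0) / 61750 = 582200/61750 = 9.428 mg/L.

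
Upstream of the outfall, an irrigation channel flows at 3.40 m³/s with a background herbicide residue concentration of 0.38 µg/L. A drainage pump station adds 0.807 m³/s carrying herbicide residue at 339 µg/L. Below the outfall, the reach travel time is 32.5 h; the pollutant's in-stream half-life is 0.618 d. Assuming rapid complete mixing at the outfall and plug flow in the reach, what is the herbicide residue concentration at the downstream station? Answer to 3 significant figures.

14.3 µg/L

Mass balance: C = (3.400·0.3800 + 0.8070·339.0) / 4.207 = 274.9/4.207 = 65.34 µg/L.
Half-life 0.618 d → k = ln 2 / 0.618 = 1.122 d⁻¹.
Decay over the reach: 65.34·exp(−kt) = 65.34·0.2190 = 14.31 µg/L.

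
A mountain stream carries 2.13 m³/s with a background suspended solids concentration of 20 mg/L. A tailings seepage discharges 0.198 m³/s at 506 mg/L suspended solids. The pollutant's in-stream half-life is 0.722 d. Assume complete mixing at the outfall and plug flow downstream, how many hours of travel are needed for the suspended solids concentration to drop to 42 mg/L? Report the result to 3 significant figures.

9.47 h

Conservation of mass: C = (2.130·20.00 + 0.1980·506.0) / 2.328 = 142.8/2.328 = 61.34 mg/L.
Half-life 0.722 d → k = ln 2 / 0.722 = 0.9600 d⁻¹.
61.34·exp(−k·t) = 42 → t = ln(61.34/42)/k = 34080 s = 9.467 h.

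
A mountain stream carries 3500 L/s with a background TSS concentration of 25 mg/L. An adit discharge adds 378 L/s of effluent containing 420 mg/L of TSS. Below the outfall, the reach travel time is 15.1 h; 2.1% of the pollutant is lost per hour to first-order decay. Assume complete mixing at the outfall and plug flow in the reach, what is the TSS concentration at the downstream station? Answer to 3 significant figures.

Flow-weighted average: C = (3500·25.00 + 378.0·420.0) / 3878 = 246300/3878 = 63.50 mg/L.
2.1%/h lost → k = −ln(1 − 0.021) = 0.02122 h⁻¹.
Decay over the reach: 63.50·exp(−kt) = 63.50·0.7258 = 46.09 mg/L.

46.1 mg/L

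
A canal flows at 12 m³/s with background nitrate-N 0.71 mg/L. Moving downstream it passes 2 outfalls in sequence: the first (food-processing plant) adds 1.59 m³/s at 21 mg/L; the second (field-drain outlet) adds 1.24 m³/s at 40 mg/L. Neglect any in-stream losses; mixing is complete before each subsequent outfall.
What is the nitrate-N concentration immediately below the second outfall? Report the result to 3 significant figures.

Outfall 1: combined Q = 13.59 m³/s; C = (12.00·0.7100 + 1.590·21.00)/13.59 = 3.084 mg/L.
Outfall 2: combined Q = 14.83 m³/s; C = (13.59·3.084 + 1.240·40.00)/14.83 = 6.171 mg/L.

6.17 mg/L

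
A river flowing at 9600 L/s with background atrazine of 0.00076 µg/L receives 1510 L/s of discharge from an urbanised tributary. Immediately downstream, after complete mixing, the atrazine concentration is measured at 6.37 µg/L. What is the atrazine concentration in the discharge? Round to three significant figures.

46.9 µg/L

Mass balance: 9600·0.0007600 + 1510·Cₑ = 11110·6.370
→ Cₑ = (11110·6.370 − 9600·0.0007600) / 1510 = 46.86 µg/L.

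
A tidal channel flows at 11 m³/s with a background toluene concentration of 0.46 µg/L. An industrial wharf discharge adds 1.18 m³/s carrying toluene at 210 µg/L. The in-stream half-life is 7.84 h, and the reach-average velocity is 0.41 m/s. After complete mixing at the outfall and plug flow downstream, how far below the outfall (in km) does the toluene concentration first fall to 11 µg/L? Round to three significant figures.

After mixing, C = (11.00·0.4600 + 1.180·210.0) / 12.18 = 252.9/12.18 = 20.76 µg/L.
Half-life 7.84 h → k = ln 2 / 7.84 = 0.08841 h⁻¹ = 2.122 d⁻¹.
Set 20.76·exp(−k·t) = 11 → t = ln(20.76/11)/k = 25860 s = 7.184 h.
Distance = v·t = 0.41·25860 = 10600 m = 10.60 km.

10.6 km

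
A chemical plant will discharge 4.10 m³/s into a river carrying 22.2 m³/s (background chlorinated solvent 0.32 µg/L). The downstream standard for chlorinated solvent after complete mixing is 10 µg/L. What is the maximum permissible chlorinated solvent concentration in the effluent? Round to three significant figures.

62.4 µg/L

At the limit, (Qr·Cr + Qe·Cₑ)/(Qr + Qe) = 10:
Cₑ = (26.30·10 − 22.20·0.3200) / 4.100 = 62.41 µg/L.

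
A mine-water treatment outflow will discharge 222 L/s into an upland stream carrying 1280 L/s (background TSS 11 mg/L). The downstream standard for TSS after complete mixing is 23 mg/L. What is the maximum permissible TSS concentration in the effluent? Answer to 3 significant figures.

92.2 mg/L

At the limit, (Qr·Cr + Qe·Cₑ)/(Qr + Qe) = 23:
Cₑ = (1502·23 − 1280·11.00) / 222.0 = 92.19 mg/L.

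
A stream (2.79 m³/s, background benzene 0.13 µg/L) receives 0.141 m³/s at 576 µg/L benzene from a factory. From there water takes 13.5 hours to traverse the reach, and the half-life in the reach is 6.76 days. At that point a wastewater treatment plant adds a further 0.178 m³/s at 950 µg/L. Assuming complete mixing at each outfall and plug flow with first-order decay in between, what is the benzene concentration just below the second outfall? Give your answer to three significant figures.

After mixing, C = (2.790·0.1300 + 0.1410·576.0) / 2.931 = 81.58/2.931 = 27.83 µg/L; combined flow 2.931 m³/s.
Half-life 6.76 d → k = ln 2 / 6.76 = 0.1025 d⁻¹.
After decay, C = 27.83 × e^(−kt) = 27.83 × 0.9440 = 26.27 µg/L.
Second outfall: C = (2.931·26.27 + 0.1780·950.0)/3.109 = 79.16 µg/L.

79.2 µg/L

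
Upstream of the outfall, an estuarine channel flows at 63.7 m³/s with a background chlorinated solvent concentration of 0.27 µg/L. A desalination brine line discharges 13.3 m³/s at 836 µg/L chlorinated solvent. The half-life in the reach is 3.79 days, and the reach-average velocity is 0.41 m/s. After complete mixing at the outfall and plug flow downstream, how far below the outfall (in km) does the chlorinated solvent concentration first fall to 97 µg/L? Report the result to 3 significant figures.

77.4 km

Mass balance: C = (63.70·0.2700 + 13.30·836.0) / 77.00 = 11140/77.00 = 144.6 µg/L.
Half-life 3.79 d → k = ln 2 / 3.79 = 0.1829 d⁻¹.
Set 144.6·exp(−k·t) = 97 → t = ln(144.6/97)/k = 188700 s = 52.42 h.
Distance = v·t = 0.41·188700 = 77360 m = 77.36 km.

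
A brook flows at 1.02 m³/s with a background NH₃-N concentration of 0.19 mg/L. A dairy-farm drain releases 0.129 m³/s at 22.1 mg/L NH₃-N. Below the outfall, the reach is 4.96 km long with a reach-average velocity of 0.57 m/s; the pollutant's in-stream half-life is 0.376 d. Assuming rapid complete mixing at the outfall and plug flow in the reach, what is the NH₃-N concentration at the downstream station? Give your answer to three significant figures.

2.20 mg/L

Mass balance: C = (1.020·0.1900 + 0.1290·22.10) / 1.149 = 3.045/1.149 = 2.650 mg/L.
Travel time t = 4.96·1000 / 0.57 = 8702 s = 2.417 h.
Half-life 0.376 d → k = ln 2 / 0.376 = 1.843 d⁻¹.
Applying C = C₀e^(−kt): 2.650 × 0.8306 = 2.201 mg/L.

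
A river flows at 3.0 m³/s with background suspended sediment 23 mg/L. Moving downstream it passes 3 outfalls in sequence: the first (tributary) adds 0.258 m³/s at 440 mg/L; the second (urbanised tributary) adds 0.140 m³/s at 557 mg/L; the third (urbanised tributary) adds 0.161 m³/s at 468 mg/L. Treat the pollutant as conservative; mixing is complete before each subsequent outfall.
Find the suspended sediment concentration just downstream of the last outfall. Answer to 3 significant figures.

94.4 mg/L

After outfall 1: Q = 3.000 + 0.2580 = 3.258 m³/s; C = (3.000·23.00 + 0.2580·440.0)/3.258 = 56.02 mg/L.
After outfall 2: Q = 3.258 + 0.1400 = 3.398 m³/s; C = (3.258·56.02 + 0.1400·557.0)/3.398 = 76.66 mg/L.
After outfall 3: Q = 3.398 + 0.1610 = 3.559 m³/s; C = (3.398·76.66 + 0.1610·468.0)/3.559 = 94.37 mg/L.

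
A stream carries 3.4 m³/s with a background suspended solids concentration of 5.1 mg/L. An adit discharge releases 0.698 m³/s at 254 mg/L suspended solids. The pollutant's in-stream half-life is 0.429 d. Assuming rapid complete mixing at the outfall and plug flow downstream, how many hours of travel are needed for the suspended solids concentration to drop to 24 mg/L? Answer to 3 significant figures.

Mixed concentration C = ΣQC/ΣQ = (3.400·5.100 + 0.6980·254.0) / 4.098 = 194.6/4.098 = 47.49 mg/L.
Half-life 0.429 d → k = ln 2 / 0.429 = 1.616 d⁻¹.
47.49·exp(−k·t) = 24 → t = ln(47.49/24)/k = 36500 s = 10.14 h.

10.1 h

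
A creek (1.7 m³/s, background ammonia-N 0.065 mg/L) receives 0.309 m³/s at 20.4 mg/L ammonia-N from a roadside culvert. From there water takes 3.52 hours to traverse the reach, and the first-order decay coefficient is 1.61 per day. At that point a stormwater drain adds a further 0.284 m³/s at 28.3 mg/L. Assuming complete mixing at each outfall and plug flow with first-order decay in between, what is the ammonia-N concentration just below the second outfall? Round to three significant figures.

5.71 mg/L

Mass balance: C = (1.700·0.06500 + 0.3090·20.40) / 2.009 = 6.414/2.009 = 3.193 mg/L; combined flow 2.009 m³/s.
Decay over the reach: 3.193·exp(−kt) = 3.193·0.7897 = 2.521 mg/L.
At the second outfall, C = (2.009·2.521 + 0.2840·28.30) / (2.009 + 0.2840) = 5.714 mg/L.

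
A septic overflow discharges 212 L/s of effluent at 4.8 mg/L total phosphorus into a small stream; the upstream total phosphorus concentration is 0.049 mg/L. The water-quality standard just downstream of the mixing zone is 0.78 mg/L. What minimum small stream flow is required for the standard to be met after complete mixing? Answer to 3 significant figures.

1170 L/s

Set C_mix = 0.78: (Q·0.04900 + 212.0·4.800) / (Q + 212.0) = 0.78
→ Q = 212.0·(4.800 − 0.78)/(0.78 − 0.04900) = 1166 L/s.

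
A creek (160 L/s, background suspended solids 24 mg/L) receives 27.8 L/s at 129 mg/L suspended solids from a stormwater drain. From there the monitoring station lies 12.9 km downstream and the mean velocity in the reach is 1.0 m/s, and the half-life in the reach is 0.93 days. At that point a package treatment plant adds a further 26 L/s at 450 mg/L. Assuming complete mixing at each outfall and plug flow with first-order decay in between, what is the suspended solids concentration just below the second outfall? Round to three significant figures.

85.8 mg/L

Conservation of mass: C = (160.0·24.00 + 27.80·129.0) / 187.8 = 7426/187.8 = 39.54 mg/L; combined flow 187.8 L/s.
Travel time t = 12.9·1000 / 1.0 = 12900 s = 3.583 h.
Half-life 0.93 d → k = ln 2 / 0.93 = 0.7453 d⁻¹.
Decay over the reach: 39.54·exp(−kt) = 39.54·0.8947 = 35.38 mg/L.
Second outfall: C = (187.8·35.38 + 26.00·450.0)/213.8 = 85.80 mg/L.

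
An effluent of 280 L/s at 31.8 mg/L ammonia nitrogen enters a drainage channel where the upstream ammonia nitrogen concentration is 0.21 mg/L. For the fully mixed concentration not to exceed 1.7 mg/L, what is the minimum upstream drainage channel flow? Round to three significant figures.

5660 L/s

Set C_mix = 1.7: (Q·0.2100 + 280.0·31.80) / (Q + 280.0) = 1.7
→ Q = 280.0·(31.80 − 1.7)/(1.7 − 0.2100) = 5656 L/s.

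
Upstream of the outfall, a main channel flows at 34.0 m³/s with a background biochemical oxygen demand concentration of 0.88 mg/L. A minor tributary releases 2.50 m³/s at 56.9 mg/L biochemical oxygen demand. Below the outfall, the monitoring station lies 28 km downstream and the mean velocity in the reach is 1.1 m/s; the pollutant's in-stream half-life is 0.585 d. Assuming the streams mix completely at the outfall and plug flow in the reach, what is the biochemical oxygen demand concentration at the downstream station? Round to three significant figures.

After mixing, C = (34.00·0.8800 + 2.500·56.90) / 36.50 = 172.2/36.50 = 4.717 mg/L.
Travel time t = 28·1000 / 1.1 = 25450 s = 7.071 h.
Half-life 0.585 d → k = ln 2 / 0.585 = 1.185 d⁻¹.
First-order decay: C = 4.717·exp(−k·t) = 4.717·0.7053 = 3.327 mg/L.

3.33 mg/L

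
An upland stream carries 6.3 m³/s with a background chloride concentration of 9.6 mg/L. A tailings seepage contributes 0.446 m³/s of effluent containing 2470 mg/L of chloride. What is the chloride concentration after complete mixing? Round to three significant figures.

172 mg/L

Mass balance: C = (6.300·9.600 + 0.4460·2470) / 6.746 = 1162/6.746 = 172.3 mg/L.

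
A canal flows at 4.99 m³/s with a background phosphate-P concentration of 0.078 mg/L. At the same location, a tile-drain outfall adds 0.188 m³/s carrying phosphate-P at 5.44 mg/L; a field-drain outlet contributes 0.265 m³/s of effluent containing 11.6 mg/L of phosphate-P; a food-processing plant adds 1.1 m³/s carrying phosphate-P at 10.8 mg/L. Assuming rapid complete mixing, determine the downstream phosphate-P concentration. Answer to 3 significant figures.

After mixing, C = (4.990·0.07800 + 0.1880·5.440 + 0.2650·11.60 + 1.100·10.80) / 6.543 = 16.37/6.543 = 2.501 mg/L.

2.50 mg/L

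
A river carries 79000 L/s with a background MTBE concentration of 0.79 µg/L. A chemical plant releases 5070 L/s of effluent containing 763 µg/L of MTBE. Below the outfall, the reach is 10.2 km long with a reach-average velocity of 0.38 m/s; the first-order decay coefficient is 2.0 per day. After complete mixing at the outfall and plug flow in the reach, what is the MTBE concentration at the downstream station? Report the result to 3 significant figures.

Conservation of mass: C = (79000·0.7900 + 5070·763.0) / 84070 = 3931000/84070 = 46.76 µg/L.
Travel time t = 10.2·1000 / 0.38 = 26840 s = 7.456 h.
Decay over the reach: 46.76·exp(−kt) = 46.76·0.5372 = 25.12 µg/L.

25.1 µg/L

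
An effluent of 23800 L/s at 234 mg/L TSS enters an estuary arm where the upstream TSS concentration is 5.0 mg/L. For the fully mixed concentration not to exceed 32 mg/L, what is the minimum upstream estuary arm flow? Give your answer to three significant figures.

Set C_mix = 32: (Q·5.000 + 23800·234.0) / (Q + 23800) = 32
→ Q = 23800·(234.0 − 32)/(32 − 5.000) = 178100 L/s.

178000 L/s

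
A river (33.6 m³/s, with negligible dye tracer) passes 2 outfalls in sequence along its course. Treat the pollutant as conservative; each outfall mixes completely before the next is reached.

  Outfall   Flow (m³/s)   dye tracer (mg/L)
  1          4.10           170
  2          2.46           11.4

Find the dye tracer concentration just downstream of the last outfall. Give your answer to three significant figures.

Below outfall 1: Q → 37.70 m³/s, C = (33.60·0 + 4.100·170.0)/37.70 = 18.49 mg/L.
Below outfall 2: Q → 40.16 m³/s, C = (37.70·18.49 + 2.460·11.40)/40.16 = 18.05 mg/L.

18.1 mg/L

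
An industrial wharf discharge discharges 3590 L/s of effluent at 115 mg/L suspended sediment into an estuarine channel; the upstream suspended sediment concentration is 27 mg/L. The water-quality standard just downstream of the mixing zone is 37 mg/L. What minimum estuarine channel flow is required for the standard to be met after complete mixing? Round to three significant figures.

28000 L/s

Set C_mix = 37: (Q·27.00 + 3590·115.0) / (Q + 3590) = 37
→ Q = 3590·(115.0 − 37)/(37 − 27.00) = 28000 L/s.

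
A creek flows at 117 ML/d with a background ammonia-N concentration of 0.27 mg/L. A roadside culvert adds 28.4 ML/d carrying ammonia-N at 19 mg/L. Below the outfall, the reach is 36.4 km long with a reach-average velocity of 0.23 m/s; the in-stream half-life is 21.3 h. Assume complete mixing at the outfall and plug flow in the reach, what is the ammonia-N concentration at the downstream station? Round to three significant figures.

Mass balance: C = (117.0·0.2700 + 28.40·19.00) / 145.4 = 571.2/145.4 = 3.928 mg/L.
Travel time t = 36.4·1000 / 0.23 = 158300 s = 43.96 h.
Half-life 21.3 h → k = ln 2 / 21.3 = 0.03254 h⁻¹ = 0.7810 d⁻¹.
First-order decay: C = 3.928·exp(−k·t) = 3.928·0.2392 = 0.9395 mg/L.

0.940 mg/L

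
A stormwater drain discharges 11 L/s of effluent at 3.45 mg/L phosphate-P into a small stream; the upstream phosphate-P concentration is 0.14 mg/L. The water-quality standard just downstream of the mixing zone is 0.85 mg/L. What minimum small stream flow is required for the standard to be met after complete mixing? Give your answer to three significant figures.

40.3 L/s

Set C_mix = 0.85: (Q·0.1400 + 11.00·3.450) / (Q + 11.00) = 0.85
→ Q = 11.00·(3.450 − 0.85)/(0.85 − 0.1400) = 40.28 L/s.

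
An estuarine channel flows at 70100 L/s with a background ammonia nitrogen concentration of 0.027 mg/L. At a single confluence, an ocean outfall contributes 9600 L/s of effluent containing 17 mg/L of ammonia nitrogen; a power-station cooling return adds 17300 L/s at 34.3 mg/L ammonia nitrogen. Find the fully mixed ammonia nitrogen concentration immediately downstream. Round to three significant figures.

7.82 mg/L

After mixing, C = (70100·0.02700 + 9600·17.00 + 17300·34.30) / 97000 = 758500/97000 = 7.819 mg/L.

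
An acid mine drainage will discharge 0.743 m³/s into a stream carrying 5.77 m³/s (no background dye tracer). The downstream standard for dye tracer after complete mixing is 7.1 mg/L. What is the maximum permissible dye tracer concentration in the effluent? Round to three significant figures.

At the limit, (Qr·Cr + Qe·Cₑ)/(Qr + Qe) = 7.1:
Cₑ = (6.513·7.1 − 5.770·0) / 0.7430 = 62.24 mg/L.

62.2 mg/L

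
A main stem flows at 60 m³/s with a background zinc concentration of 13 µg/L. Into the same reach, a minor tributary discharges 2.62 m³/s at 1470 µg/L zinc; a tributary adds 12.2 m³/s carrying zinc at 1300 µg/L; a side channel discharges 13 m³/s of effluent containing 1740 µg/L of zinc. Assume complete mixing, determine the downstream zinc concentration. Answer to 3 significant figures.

Conservation of mass: C = (60.00·13.00 + 2.620·1470 + 12.20·1300 + 13.00·1740) / 87.82 = 43110/87.82 = 490.9 µg/L.

491 µg/L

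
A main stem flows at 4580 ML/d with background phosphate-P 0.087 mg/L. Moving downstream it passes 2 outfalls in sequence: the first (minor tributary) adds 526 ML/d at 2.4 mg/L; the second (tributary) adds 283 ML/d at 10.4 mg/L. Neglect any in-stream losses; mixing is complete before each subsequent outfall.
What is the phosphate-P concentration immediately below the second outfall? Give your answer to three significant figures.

After outfall 1: Q = 4580 + 526.0 = 5106 ML/d; C = (4580·0.08700 + 526.0·2.400)/5106 = 0.3253 mg/L.
After outfall 2: Q = 5106 + 283.0 = 5389 ML/d; C = (5106·0.3253 + 283.0·10.40)/5389 = 0.8543 mg/L.

0.854 mg/L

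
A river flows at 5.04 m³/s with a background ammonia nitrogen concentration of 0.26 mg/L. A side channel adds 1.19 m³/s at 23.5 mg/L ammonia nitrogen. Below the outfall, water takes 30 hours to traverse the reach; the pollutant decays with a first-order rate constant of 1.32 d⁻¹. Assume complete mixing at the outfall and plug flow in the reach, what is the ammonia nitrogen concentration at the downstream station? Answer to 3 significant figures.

0.902 mg/L

After mixing, C = (5.040·0.2600 + 1.190·23.50) / 6.230 = 29.28/6.230 = 4.699 mg/L.
After decay, C = 4.699 × e^(−kt) = 4.699 × 0.1920 = 0.9025 mg/L.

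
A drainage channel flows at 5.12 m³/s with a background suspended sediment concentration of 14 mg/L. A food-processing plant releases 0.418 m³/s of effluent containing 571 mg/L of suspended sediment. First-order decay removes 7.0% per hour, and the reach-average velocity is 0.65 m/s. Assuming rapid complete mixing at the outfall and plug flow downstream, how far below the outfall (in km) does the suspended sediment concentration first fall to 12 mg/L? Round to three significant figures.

After mixing, C = (5.120·14.00 + 0.4180·571.0) / 5.538 = 310.4/5.538 = 56.04 mg/L.
7.0%/h lost → k = −ln(1 − 0.07) = 0.07257 h⁻¹.
Set 56.04·exp(−k·t) = 12 → t = ln(56.04/12)/k = 76450 s = 21.24 h.
Distance = v·t = 0.65·76450 = 49690 m = 49.69 km.

49.7 km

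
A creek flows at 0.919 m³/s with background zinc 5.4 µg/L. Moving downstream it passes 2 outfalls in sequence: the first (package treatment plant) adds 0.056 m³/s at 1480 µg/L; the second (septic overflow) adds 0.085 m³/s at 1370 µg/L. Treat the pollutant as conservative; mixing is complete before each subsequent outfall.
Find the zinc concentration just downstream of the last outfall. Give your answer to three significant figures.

193 µg/L

Below outfall 1: Q → 0.9750 m³/s, C = (0.9190·5.400 + 0.05600·1480)/0.9750 = 90.09 µg/L.
Below outfall 2: Q → 1.060 m³/s, C = (0.9750·90.09 + 0.08500·1370)/1.060 = 192.7 µg/L.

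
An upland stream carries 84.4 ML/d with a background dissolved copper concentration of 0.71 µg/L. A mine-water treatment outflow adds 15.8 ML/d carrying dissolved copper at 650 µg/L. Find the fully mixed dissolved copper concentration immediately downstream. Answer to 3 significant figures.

103 µg/L

Conservation of mass: C = (84.40·0.7100 + 15.80·650.0) / 100.2 = 10330/100.2 = 103.1 µg/L.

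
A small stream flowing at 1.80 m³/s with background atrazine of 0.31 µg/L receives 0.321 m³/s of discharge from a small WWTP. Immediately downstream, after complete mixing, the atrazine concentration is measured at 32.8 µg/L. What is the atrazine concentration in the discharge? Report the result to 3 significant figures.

215 µg/L

Mass balance: 1.800·0.3100 + 0.3210·Cₑ = 2.121·32.80
→ Cₑ = (2.121·32.80 − 1.800·0.3100) / 0.3210 = 215.0 µg/L.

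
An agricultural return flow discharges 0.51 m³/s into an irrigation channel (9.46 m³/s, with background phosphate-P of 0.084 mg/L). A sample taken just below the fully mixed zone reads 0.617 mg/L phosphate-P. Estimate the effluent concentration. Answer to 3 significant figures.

Mass balance: 9.460·0.08400 + 0.5100·Cₑ = 9.970·0.6170
→ Cₑ = (9.970·0.6170 − 9.460·0.08400) / 0.5100 = 10.50 mg/L.

10.5 mg/L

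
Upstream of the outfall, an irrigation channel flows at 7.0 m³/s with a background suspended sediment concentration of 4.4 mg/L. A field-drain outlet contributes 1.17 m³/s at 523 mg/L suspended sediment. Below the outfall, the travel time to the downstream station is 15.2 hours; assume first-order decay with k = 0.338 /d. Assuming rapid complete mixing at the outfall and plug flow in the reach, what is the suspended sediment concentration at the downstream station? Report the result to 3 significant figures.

63.5 mg/L

Mixed concentration C = ΣQC/ΣQ = (7.000·4.400 + 1.170·523.0) / 8.170 = 642.7/8.170 = 78.67 mg/L.
First-order decay: C = 78.67·exp(−k·t) = 78.67·0.8073 = 63.51 mg/L.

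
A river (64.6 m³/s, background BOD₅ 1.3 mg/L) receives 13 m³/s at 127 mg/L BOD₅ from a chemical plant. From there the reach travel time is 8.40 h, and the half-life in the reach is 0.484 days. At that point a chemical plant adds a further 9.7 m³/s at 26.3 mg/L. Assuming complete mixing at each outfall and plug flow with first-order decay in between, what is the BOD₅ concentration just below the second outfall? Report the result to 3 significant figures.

Mixed concentration C = ΣQC/ΣQ = (64.60·1.300 + 13.00·127.0) / 77.60 = 1735/77.60 = 22.36 mg/L; combined flow 77.60 m³/s.
Half-life 0.484 d → k = ln 2 / 0.484 = 1.432 d⁻¹.
Applying C = C₀e^(−kt): 22.36 × 0.6058 = 13.54 mg/L.
Second outfall: C = (77.60·13.54 + 9.700·26.30)/87.30 = 14.96 mg/L.

15.0 mg/L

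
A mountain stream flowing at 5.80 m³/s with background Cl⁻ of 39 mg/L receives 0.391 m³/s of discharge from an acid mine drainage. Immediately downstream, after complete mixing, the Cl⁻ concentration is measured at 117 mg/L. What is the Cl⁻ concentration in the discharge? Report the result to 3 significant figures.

Mass balance: 5.800·39.00 + 0.3910·Cₑ = 6.191·117.0
→ Cₑ = (6.191·117.0 − 5.800·39.00) / 0.3910 = 1274 mg/L.

1270 mg/L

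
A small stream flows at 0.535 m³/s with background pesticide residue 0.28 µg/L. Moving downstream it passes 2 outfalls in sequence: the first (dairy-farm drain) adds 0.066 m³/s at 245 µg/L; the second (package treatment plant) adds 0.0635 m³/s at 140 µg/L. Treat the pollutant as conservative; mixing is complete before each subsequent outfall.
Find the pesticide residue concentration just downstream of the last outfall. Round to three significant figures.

37.9 µg/L

Outfall 1: combined Q = 0.6010 m³/s; C = (0.5350·0.2800 + 0.06600·245.0)/0.6010 = 27.15 µg/L.
Outfall 2: combined Q = 0.6645 m³/s; C = (0.6010·27.15 + 0.06350·140.0)/0.6645 = 37.94 µg/L.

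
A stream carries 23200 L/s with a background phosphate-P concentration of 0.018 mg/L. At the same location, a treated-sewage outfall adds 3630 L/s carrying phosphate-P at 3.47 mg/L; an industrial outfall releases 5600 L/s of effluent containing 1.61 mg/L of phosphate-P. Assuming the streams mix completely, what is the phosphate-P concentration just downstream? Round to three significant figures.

Conservation of mass: C = (23200·0.01800 + 3630·3.470 + 5600·1.610) / 32430 = 22030/32430 = 0.6793 mg/L.

0.679 mg/L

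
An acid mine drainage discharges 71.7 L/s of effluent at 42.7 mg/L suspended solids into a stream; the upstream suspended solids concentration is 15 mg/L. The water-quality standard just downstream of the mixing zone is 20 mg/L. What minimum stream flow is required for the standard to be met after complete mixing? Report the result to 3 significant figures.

326 L/s

Set C_mix = 20: (Q·15.00 + 71.70·42.70) / (Q + 71.70) = 20
→ Q = 71.70·(42.70 − 20)/(20 − 15.00) = 325.5 L/s.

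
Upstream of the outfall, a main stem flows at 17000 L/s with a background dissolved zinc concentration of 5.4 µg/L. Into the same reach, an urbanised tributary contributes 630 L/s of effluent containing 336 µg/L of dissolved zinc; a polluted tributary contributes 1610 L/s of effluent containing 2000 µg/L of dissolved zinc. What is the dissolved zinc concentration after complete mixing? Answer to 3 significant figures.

Conservation of mass: C = (17000·5.400 + 630.0·336.0 + 1610·2000) / 19240 = 3523000/19240 = 183.1 µg/L.

183 µg/L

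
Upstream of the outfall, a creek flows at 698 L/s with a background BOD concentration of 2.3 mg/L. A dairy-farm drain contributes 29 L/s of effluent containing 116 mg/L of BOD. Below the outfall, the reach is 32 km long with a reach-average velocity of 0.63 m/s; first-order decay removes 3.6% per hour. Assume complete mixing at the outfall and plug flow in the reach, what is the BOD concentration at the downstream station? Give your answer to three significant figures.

After mixing, C = (698.0·2.300 + 29.00·116.0) / 727.0 = 4969/727.0 = 6.835 mg/L.
Travel time t = 32·1000 / 0.63 = 50790 s = 14.11 h.
3.6%/h lost → k = −ln(1 − 0.036) = 0.03666 h⁻¹.
Decay over the reach: 6.835·exp(−kt) = 6.835·0.5961 = 4.075 mg/L.

4.07 mg/L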